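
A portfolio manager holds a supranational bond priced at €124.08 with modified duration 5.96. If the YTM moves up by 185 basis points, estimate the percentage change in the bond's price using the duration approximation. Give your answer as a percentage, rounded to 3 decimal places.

Duration approximation: ΔP/P ≈ -D_mod · Δy = -5.96 × (+0.0185) = -0.110260.
As a percentage: -11.0260%.

-11.026%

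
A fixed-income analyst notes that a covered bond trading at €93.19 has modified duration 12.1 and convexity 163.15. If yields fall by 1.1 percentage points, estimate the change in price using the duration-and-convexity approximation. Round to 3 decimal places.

+€13.323

Duration effect: -D_mod·Δy = -12.1 × (-0.011) = +0.133100
Convexity effect: ½·C·(Δy)² = 0.5 × 163.15 × (-0.011)² = +0.009870575
ΔP/P ≈ +0.133100 + 0.009870575 = +0.142970575
ΔP ≈ 93.19 × (+0.142970575) = +13.32342788425.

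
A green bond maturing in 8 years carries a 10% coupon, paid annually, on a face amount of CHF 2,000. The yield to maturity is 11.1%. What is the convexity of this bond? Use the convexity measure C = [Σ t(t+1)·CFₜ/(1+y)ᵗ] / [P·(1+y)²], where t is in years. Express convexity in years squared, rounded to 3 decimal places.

37.486

With y = 0.111:
  t   CF        PV=CF/(1+0.111)^t    t·PV        t(t+1)·PV
  1       200.00       180.0180       180.0180         360.0360
  2       200.00       162.0324       324.0648         972.1944
  3       200.00       145.8437       437.5312       1,750.1250
  4       200.00       131.2725       525.0900       2,625.4500
  5       200.00       118.1571       590.7853       3,544.7120
  6       200.00       106.3520       638.1120       4,466.7838
  7       200.00        95.7264       670.0846       5,360.6766
  8     2,200.00       947.7858     7,582.2866      68,240.5794
  Σ                  1,887.1879    10,947.9725      87,320.5573
P = 1,887.1879.
Convexity = Σ t(t+1)·PV / [P·(1+y)²] = 87,320.5573 / (1,887.1879 × 1.234321) = 37.48636.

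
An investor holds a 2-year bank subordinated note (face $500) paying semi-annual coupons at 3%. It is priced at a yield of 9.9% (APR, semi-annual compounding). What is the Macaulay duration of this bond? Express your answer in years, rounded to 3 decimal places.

1.953 years

Periodic yield y = 0.0495. Discount each cash flow and weight by its period:
  t   CF        PV=CF/(1+0.0495)^t    t·PV
  1         7.50         7.1463         7.1463
  2         7.50         6.8092        13.6184
  3         7.50         6.4880        19.4641
  4       507.50       418.3177     1,673.2709
  Σ                    438.7612     1,713.4997
Price P = Σ PV = 438.7612.
Macaulay duration = Σ(t·PV) / P = 1,713.4997 / 438.7612 = 3.90531 half-year periods.
In years: 3.90531 / 2 = 1.95266 years.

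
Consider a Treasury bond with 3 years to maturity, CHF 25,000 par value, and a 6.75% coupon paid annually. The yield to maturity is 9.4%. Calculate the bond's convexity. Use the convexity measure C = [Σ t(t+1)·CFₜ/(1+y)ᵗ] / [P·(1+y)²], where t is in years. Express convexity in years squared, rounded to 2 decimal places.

With y = 0.094:
  t   CF        PV=CF/(1+0.094)^t    t·PV        t(t+1)·PV
  1     1,687.50     1,542.5046     1,542.5046       3,085.0091
  2     1,687.50     1,409.9676     2,819.9352       8,459.8057
  3    26,687.50    20,382.4284    61,147.2853     244,589.1414
  Σ                 23,334.9006    65,509.7251     256,133.9562
P = 23,334.9006.
Convexity = Σ t(t+1)·PV / [P·(1+y)²] = 256,133.9562 / (23,334.9006 × 1.196836) = 9.17121.

9.17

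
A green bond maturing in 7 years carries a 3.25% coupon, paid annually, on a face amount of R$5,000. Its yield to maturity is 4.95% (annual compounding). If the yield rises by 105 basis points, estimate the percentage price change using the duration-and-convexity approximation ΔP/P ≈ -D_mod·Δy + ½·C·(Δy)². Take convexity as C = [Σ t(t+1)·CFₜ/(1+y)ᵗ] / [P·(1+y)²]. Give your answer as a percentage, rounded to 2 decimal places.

-6.09%

With y = 0.0495:
  t   CF        PV=CF/(1+0.0495)^t    t·PV        t(t+1)·PV
  1       162.50       154.8356       154.8356         309.6713
  2       162.50       147.5328       295.0655         885.1966
  3       162.50       140.5743       421.7230       1,686.8920
  4       162.50       133.9441       535.7764       2,678.8820
  5       162.50       127.6266       638.1329       3,828.7976
  6       162.50       121.6070       729.6422       5,107.4956
  7     5,162.50     3,681.1453    25,768.0174     206,144.1388
  Σ                  4,507.2658    28,543.1931     220,641.0738
P = 4,507.2658; D_Mac = 6.33271 yrs; D_mod = 6.03402 yrs; C = 44.44351.
Duration effect: -6.03402 × (+0.0105) = -0.063357
Convexity effect: 0.5 × 44.44351 × (0.0105)² = +0.0024499
ΔP/P ≈ -0.063357 + 0.0024499 = -0.060907 = -6.0907%.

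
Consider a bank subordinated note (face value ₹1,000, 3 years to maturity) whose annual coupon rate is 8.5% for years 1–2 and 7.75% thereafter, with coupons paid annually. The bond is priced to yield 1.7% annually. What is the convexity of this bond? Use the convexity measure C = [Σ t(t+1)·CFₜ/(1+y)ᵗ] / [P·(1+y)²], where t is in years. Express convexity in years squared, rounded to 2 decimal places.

10.52

With y = 0.017:
  t   CF        PV=CF/(1+0.017)^t    t·PV        t(t+1)·PV
  1        85.00        83.5792        83.5792         167.1583
  2        85.00        82.1821       164.3641         493.0924
  3     1,077.50     1,024.3643     3,073.0928      12,292.3712
  Σ                  1,190.1255     3,321.0361      12,952.6219
P = 1,190.1255.
Convexity = Σ t(t+1)·PV / [P·(1+y)²] = 12,952.6219 / (1,190.1255 × 1.034289) = 10.52260.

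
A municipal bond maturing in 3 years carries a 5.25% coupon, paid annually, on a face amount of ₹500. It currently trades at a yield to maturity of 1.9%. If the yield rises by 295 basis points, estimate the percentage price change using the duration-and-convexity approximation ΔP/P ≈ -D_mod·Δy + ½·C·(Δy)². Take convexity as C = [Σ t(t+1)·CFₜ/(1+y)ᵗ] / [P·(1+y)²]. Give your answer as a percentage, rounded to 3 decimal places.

With y = 0.019:
  t   CF        PV=CF/(1+0.019)^t    t·PV        t(t+1)·PV
  1        26.25        25.7605        25.7605          51.5211
  2        26.25        25.2802        50.5605         151.6814
  3       526.25       497.3585     1,492.0755       5,968.3022
  Σ                    548.3993     1,568.3965       6,171.5046
P = 548.3993; D_Mac = 2.85995 yrs; D_mod = 2.80663 yrs; C = 10.83792.
Duration effect: -2.80663 × (+0.0295) = -0.082796
Convexity effect: 0.5 × 10.83792 × (0.0295)² = +0.0047158
ΔP/P ≈ -0.082796 + 0.0047158 = -0.078080 = -7.8080%.

-7.808%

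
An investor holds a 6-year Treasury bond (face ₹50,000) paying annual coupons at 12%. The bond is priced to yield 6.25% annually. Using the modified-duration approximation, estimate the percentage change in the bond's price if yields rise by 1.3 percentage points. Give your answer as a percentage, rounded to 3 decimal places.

Periodic yield y = 0.0625. Modified duration first:
  t   CF        PV=CF/(1+0.0625)^t    t·PV
  1     6,000.00     5,647.0588     5,647.0588
  2     6,000.00     5,314.8789    10,629.7578
  3     6,000.00     5,002.2390    15,006.7169
  4     6,000.00     4,707.9896    18,831.9584
  5     6,000.00     4,431.0490    22,155.2452
  6    56,000.00    38,923.7249   233,542.3495
  Σ                 64,026.9402   305,813.0866
P = 64,026.9402; D_Mac = 4.77632 yrs; D_mod = 4.77632/(1+0.0625) = 4.49536 yrs.
ΔP/P ≈ -D_mod · Δy = -4.49536 × (+0.013) = -0.058440 = -5.8440%.

-5.844%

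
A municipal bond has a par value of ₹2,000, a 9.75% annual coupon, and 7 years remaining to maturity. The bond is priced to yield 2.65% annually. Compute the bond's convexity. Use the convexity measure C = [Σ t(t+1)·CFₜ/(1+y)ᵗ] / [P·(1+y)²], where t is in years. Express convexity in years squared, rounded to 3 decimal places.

39.860

With y = 0.0265:
  t   CF        PV=CF/(1+0.0265)^t    t·PV        t(t+1)·PV
  1       195.00       189.9659       189.9659         379.9318
  2       195.00       185.0618       370.1235       1,110.3706
  3       195.00       180.2842       540.8527       2,163.4108
  4       195.00       175.6300       702.5202       3,512.6008
  5       195.00       171.0960       855.4800       5,132.8798
  6       195.00       166.6790     1,000.0740       7,000.5180
  7     2,195.00     1,827.7713    12,794.3990     102,355.1916
  Σ                  2,896.4882    16,453.4152     121,654.9035
P = 2,896.4882.
Convexity = Σ t(t+1)·PV / [P·(1+y)²] = 121,654.9035 / (2,896.4882 × 1.053702) = 39.86024.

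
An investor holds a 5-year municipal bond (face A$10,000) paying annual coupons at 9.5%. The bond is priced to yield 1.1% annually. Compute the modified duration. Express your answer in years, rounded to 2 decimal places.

4.29 years

Periodic yield y = 0.011. First find Macaulay duration:
  t   CF        PV=CF/(1+0.011)^t    t·PV
  1       950.00       939.6637       939.6637
  2       950.00       929.4399     1,858.8797
  3       950.00       919.3273     2,757.9818
  4       950.00       909.3247     3,637.2988
  5    10,950.00    10,367.1251    51,835.6257
  Σ                 14,064.8807    61,029.4497
P = 14,064.8807; Macaulay duration = 61,029.4497 / 14,064.8807 = 4.33914 years.
Modified duration = D_Mac / (1 + y) = 4.33914 / 1.011 = 4.29193 years.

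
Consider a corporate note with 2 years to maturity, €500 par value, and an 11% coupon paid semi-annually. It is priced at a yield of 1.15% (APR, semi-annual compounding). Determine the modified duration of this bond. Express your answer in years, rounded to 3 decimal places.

1.852 years

Periodic yield y = 0.00575. First find Macaulay duration:
  t   CF        PV=CF/(1+0.00575)^t    t·PV
  1        27.50        27.3428        27.3428
  2        27.50        27.1865        54.3729
  3        27.50        27.0310        81.0931
  4       527.50       515.5399     2,062.1597
  Σ                    597.1002     2,224.9685
P = 597.1002; Macaulay duration = 2,224.9685 / 597.1002 = 3.72629 half-year periods = 1.86315 years.
Modified duration = D_Mac / (1 + y) = 1.86315 / 1.00575 = 1.85249 years.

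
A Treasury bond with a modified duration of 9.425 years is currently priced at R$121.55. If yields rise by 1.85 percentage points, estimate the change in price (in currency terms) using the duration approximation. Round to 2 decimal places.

-R$21.19

Duration approximation: ΔP/P ≈ -D_mod · Δy = -9.425 × (+0.0185) = -0.1743625.
ΔP ≈ 121.55 × (-0.1743625) = -21.193761875.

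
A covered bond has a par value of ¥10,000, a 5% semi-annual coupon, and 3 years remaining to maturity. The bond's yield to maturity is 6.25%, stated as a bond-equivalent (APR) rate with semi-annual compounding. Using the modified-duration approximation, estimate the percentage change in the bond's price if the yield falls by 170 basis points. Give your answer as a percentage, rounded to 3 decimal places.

+4.648%

Periodic yield y = 0.03125. Modified duration first:
  t   CF        PV=CF/(1+0.03125)^t    t·PV
  1       250.00       242.4242       242.4242
  2       250.00       235.0781       470.1561
  3       250.00       227.9545       683.8634
  4       250.00       221.0468       884.1871
  5       250.00       214.3484     1,071.7419
  6    10,250.00     8,521.9719    51,131.8312
  Σ                  9,662.8238    54,484.2039
P = 9,662.8238; D_Mac = 5.63854 half-year periods = 2.81927 yrs; D_mod = 2.81927/(1+0.03125) = 2.73384 yrs.
ΔP/P ≈ -D_mod · Δy = -2.73384 × (-0.017) = +0.046475 = +4.6475%.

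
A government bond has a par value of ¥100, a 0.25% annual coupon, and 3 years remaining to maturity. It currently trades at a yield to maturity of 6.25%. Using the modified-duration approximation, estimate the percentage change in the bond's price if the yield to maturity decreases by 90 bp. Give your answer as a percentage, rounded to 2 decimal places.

+2.53%

Periodic yield y = 0.0625. Modified duration first:
  t   CF        PV=CF/(1+0.0625)^t    t·PV
  1         0.25         0.2353         0.2353
  2         0.25         0.2215         0.4429
  3       100.25        83.5791       250.7372
  Σ                     84.0358       251.4154
P = 84.0358; D_Mac = 2.99176 yrs; D_mod = 2.99176/(1+0.0625) = 2.81578 yrs.
ΔP/P ≈ -D_mod · Δy = -2.81578 × (-0.009) = +0.025342 = +2.5342%.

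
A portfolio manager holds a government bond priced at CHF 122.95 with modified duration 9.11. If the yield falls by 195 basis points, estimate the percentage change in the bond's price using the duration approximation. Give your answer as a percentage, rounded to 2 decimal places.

Duration approximation: ΔP/P ≈ -D_mod · Δy = -9.11 × (-0.0195) = +0.177645.
As a percentage: +17.7645%.

+17.76%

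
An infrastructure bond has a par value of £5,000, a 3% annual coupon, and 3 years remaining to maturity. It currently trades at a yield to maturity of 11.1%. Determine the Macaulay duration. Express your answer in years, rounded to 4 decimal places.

Periodic yield y = 0.111. Discount each cash flow and weight by its year:
  t   CF        PV=CF/(1+0.111)^t    t·PV
  1       150.00       135.0135       135.0135
  2       150.00       121.5243       243.0486
  3     5,150.00     3,755.4765    11,266.4296
  Σ                  4,012.0143    11,644.4917
Price P = Σ PV = 4,012.0143.
Macaulay duration = Σ(t·PV) / P = 11,644.4917 / 4,012.0143 = 2.90241 years.

2.9024 years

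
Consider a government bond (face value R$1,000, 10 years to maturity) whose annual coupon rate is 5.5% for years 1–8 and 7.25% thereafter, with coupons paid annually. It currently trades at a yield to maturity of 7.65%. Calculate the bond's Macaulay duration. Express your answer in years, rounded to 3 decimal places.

Periodic yield y = 0.0765. Discount each cash flow and weight by its year:
  t   CF        PV=CF/(1+0.0765)^t    t·PV
  1        55.00        51.0915        51.0915
  2        55.00        47.4608        94.9215
  3        55.00        44.0880       132.2641
  4        55.00        40.9550       163.8199
  5        55.00        38.0446       190.2228
  6        55.00        35.3410       212.0458
  7        55.00        32.8295       229.8066
  8        55.00        30.4965       243.9722
  9        72.50        37.3432       336.0889
  10    1,072.50       513.1649     5,131.6492
  Σ                    870.8149     6,785.8825
Price P = Σ PV = 870.8149.
Macaulay duration = Σ(t·PV) / P = 6,785.8825 / 870.8149 = 7.79257 years.

7.793 years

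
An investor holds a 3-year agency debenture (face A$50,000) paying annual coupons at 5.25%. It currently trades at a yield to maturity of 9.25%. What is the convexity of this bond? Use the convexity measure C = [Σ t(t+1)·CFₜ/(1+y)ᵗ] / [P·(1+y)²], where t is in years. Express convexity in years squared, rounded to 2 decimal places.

9.36

With y = 0.0925:
  t   CF        PV=CF/(1+0.0925)^t    t·PV        t(t+1)·PV
  1     2,625.00     2,402.7460     2,402.7460       4,805.4920
  2     2,625.00     2,199.3098     4,398.6197      13,195.8590
  3    52,625.00    40,357.8268   121,073.4803     484,293.9213
  Σ                 44,959.8826   127,874.8460     502,295.2723
P = 44,959.8826.
Convexity = Σ t(t+1)·PV / [P·(1+y)²] = 502,295.2723 / (44,959.8826 × 1.193556) = 9.36033.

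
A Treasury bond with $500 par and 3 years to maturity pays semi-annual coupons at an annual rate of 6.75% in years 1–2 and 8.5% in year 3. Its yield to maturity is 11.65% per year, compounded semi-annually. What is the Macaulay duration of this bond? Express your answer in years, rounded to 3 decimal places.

2.747 years

Periodic yield y = 0.05825. Discount each cash flow and weight by its period:
  t   CF        PV=CF/(1+0.05825)^t    t·PV
  1       16.875        15.9461        15.9461
  2       16.875        15.0684        30.1368
  3       16.875        14.2390        42.7169
  4       16.875        13.4552        53.8209
  5       21.250        16.0110        80.0548
  6      521.250       371.1217     2,226.7305
  Σ                    445.8415     2,449.4061
Price P = Σ PV = 445.8415.
Macaulay duration = Σ(t·PV) / P = 2,449.4061 / 445.8415 = 5.49389 half-year periods.
In years: 5.49389 / 2 = 2.74695 years.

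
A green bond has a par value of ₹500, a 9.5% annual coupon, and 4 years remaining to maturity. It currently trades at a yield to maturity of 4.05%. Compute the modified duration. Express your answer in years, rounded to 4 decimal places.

Periodic yield y = 0.0405. First find Macaulay duration:
  t   CF        PV=CF/(1+0.0405)^t    t·PV
  1        47.50        45.6511        45.6511
  2        47.50        43.8742        87.7484
  3        47.50        42.1665       126.4994
  4       547.50       467.1064     1,868.4255
  Σ                    598.7982     2,128.3245
P = 598.7982; Macaulay duration = 2,128.3245 / 598.7982 = 3.55433 years.
Modified duration = D_Mac / (1 + y) = 3.55433 / 1.0405 = 3.41598 years.

3.4160 years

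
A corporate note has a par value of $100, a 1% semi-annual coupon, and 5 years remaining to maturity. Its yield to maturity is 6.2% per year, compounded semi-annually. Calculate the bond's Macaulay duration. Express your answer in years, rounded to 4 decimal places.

Periodic yield y = 0.031. Discount each cash flow and weight by its period:
  t   CF        PV=CF/(1+0.031)^t    t·PV
  1         0.50         0.4850         0.4850
  2         0.50         0.4704         0.9408
  3         0.50         0.4562         1.3687
  4         0.50         0.4425         1.7701
  5         0.50         0.4292         2.1461
  6         0.50         0.4163         2.4979
  7         0.50         0.4038         2.8266
  8         0.50         0.3917         3.1332
  9         0.50         0.3799         3.4189
  10      100.50        74.0593       740.5927
  Σ                     77.9342       759.1798
Price P = Σ PV = 77.9342.
Macaulay duration = Σ(t·PV) / P = 759.1798 / 77.9342 = 9.74129 half-year periods.
In years: 9.74129 / 2 = 4.87064 years.

4.8706 years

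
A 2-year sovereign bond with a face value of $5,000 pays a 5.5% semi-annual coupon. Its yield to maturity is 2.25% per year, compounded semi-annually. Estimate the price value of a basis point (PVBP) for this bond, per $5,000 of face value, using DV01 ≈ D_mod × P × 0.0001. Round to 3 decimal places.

Periodic yield y = 0.01125.
  t   CF        PV=CF/(1+0.01125)^t    t·PV
  1       137.50       135.9703       135.9703
  2       137.50       134.4577       268.9154
  3       137.50       132.9619       398.8856
  4     5,137.50     4,912.6712    19,650.6847
  Σ                  5,316.0611    20,454.4560
P = 5,316.0611; D_Mac = 3.84767 half-year periods = 1.92384 yrs; D_mod = 1.90243 yrs.
DV01 ≈ 1.90243 × 5,316.0611 × 0.0001 = 1.011345.

$1.011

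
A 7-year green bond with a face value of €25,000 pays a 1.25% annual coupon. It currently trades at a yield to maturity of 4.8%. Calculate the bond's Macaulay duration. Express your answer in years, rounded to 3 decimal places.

Periodic yield y = 0.048. Discount each cash flow and weight by its year:
  t   CF        PV=CF/(1+0.048)^t    t·PV
  1       312.50       298.1870       298.1870
  2       312.50       284.5296       569.0592
  3       312.50       271.4977       814.4931
  4       312.50       259.0627     1,036.2508
  5       312.50       247.1972     1,235.9862
  6       312.50       235.8752     1,415.2513
  7    25,312.50    18,230.8141   127,615.6985
  Σ                 19,827.1636   132,984.9262
Price P = Σ PV = 19,827.1636.
Macaulay duration = Σ(t·PV) / P = 132,984.9262 / 19,827.1636 = 6.70721 years.

6.707 years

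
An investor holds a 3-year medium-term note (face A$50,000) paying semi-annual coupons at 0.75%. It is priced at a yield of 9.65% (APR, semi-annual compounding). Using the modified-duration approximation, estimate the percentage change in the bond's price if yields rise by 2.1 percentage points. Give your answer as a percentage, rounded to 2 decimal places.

-5.94%

Periodic yield y = 0.04825. Modified duration first:
  t   CF        PV=CF/(1+0.04825)^t    t·PV
  1       187.50       178.8695       178.8695
  2       187.50       170.6363       341.2727
  3       187.50       162.7821       488.3463
  4       187.50       155.2894       621.1576
  5       187.50       148.1416       740.7078
  6    50,187.50    37,827.3864   226,964.3186
  Σ                 38,643.1054   229,334.6726
P = 38,643.1054; D_Mac = 5.93469 half-year periods = 2.96734 yrs; D_mod = 2.96734/(1+0.04825) = 2.83076 yrs.
ΔP/P ≈ -D_mod · Δy = -2.83076 × (+0.021) = -0.059446 = -5.9446%.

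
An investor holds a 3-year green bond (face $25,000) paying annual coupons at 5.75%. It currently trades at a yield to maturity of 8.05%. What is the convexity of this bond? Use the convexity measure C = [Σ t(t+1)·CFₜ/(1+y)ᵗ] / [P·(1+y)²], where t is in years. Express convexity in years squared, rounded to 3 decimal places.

9.525

With y = 0.0805:
  t   CF        PV=CF/(1+0.0805)^t    t·PV        t(t+1)·PV
  1     1,437.50     1,330.4026     1,330.4026       2,660.8052
  2     1,437.50     1,231.2842     2,462.5684       7,387.7053
  3    26,437.50    20,957.8183    62,873.4549     251,493.8198
  Σ                 23,519.5051    66,666.4260     261,542.3302
P = 23,519.5051.
Convexity = Σ t(t+1)·PV / [P·(1+y)²] = 261,542.3302 / (23,519.5051 × 1.167480) = 9.52498.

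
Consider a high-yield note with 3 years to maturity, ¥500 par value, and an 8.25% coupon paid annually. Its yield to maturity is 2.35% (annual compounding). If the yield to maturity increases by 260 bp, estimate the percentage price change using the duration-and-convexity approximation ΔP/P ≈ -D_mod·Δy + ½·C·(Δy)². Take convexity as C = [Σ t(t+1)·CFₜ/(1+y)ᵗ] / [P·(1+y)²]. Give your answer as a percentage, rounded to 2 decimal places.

-6.75%

With y = 0.0235:
  t   CF        PV=CF/(1+0.0235)^t    t·PV        t(t+1)·PV
  1        41.25        40.3029        40.3029          80.6058
  2        41.25        39.3775        78.7550         236.2651
  3       541.25       504.8175     1,514.4524       6,057.8095
  Σ                    584.4979     1,633.5103       6,374.6804
P = 584.4979; D_Mac = 2.79472 yrs; D_mod = 2.73056 yrs; C = 10.41118.
Duration effect: -2.73056 × (+0.026) = -0.070994
Convexity effect: 0.5 × 10.41118 × (0.026)² = +0.0035190
ΔP/P ≈ -0.070994 + 0.0035190 = -0.067475 = -6.7475%.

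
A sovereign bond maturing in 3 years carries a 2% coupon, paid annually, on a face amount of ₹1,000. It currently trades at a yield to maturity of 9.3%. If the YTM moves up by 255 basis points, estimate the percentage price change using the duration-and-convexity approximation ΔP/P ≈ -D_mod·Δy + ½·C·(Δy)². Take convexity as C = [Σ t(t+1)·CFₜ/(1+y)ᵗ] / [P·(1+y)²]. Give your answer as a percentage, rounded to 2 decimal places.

With y = 0.093:
  t   CF        PV=CF/(1+0.093)^t    t·PV        t(t+1)·PV
  1        20.00        18.2983        18.2983          36.5965
  2        20.00        16.7413        33.4826         100.4479
  3     1,020.00       781.1594     2,343.4783       9,373.9133
  Σ                    816.1990     2,395.2592       9,510.9577
P = 816.1990; D_Mac = 2.93465 yrs; D_mod = 2.68495 yrs; C = 9.75411.
Duration effect: -2.68495 × (+0.0255) = -0.068466
Convexity effect: 0.5 × 9.75411 × (0.0255)² = +0.0031713
ΔP/P ≈ -0.068466 + 0.0031713 = -0.065295 = -6.5295%.

-6.53%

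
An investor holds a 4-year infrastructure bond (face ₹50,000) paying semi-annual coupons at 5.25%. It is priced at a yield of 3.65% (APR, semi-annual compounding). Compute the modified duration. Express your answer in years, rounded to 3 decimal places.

Periodic yield y = 0.01825. First find Macaulay duration:
  t   CF        PV=CF/(1+0.01825)^t    t·PV
  1     1,312.50     1,288.9762     1,288.9762
  2     1,312.50     1,265.8740     2,531.7480
  3     1,312.50     1,243.1858     3,729.5575
  4     1,312.50     1,220.9043     4,883.6174
  5     1,312.50     1,199.0222     5,995.1109
  6     1,312.50     1,177.5322     7,065.1933
  7     1,312.50     1,156.4274     8,094.9919
  8    51,312.50    44,400.4963   355,203.9702
  Σ                 52,952.4185   388,793.1655
P = 52,952.4185; Macaulay duration = 388,793.1655 / 52,952.4185 = 7.34231 half-year periods = 3.67116 years.
Modified duration = D_Mac / (1 + y) = 3.67116 / 1.01825 = 3.60536 years.

3.605 years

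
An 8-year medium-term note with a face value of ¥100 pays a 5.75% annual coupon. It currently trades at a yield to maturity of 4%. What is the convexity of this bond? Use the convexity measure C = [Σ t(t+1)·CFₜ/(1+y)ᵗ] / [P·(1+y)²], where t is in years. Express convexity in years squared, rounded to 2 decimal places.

52.47

With y = 0.04:
  t   CF        PV=CF/(1+0.04)^t    t·PV        t(t+1)·PV
  1         5.75         5.5288         5.5288          11.0577
  2         5.75         5.3162        10.6324          31.8972
  3         5.75         5.1117        15.3352          61.3407
  4         5.75         4.9151        19.6605          98.3025
  5         5.75         4.7261        23.6304         141.7824
  6         5.75         4.5443        27.2659         190.8610
  7         5.75         4.3695        30.5867         244.6935
  8       105.75        77.2705       618.1639       5,563.4752
  Σ                    111.7823       750.8038       6,343.4103
P = 111.7823.
Convexity = Σ t(t+1)·PV / [P·(1+y)²] = 6,343.4103 / (111.7823 × 1.081600) = 52.46662.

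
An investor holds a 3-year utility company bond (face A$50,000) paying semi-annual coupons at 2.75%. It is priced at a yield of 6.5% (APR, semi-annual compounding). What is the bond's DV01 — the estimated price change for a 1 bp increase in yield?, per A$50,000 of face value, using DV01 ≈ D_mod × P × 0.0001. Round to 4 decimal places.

A$12.6005

Periodic yield y = 0.0325.
  t   CF        PV=CF/(1+0.0325)^t    t·PV
  1       687.50       665.8596       665.8596
  2       687.50       644.9003     1,289.8006
  3       687.50       624.6008     1,873.8023
  4       687.50       604.9402     2,419.7609
  5       687.50       585.8985     2,929.4926
  6    50,687.50    41,836.9975   251,021.9853
  Σ                 44,963.1969   260,200.7013
P = 44,963.1969; D_Mac = 5.78697 half-year periods = 2.89349 yrs; D_mod = 2.80241 yrs.
DV01 ≈ 2.80241 × 44,963.1969 × 0.0001 = 12.600518.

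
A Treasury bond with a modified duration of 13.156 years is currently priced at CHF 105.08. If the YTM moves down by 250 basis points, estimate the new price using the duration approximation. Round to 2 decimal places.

Duration approximation: ΔP/P ≈ -D_mod · Δy = -13.156 × (-0.025) = +0.328900.
New price ≈ 105.08 × (1 + 0.328900) = 139.640812.

CHF 139.64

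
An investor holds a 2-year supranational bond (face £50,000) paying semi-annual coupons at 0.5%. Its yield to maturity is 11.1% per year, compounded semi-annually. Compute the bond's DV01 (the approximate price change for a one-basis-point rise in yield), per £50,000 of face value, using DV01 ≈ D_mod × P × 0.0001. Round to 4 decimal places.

£7.6837

Periodic yield y = 0.0555.
  t   CF        PV=CF/(1+0.0555)^t    t·PV
  1       125.00       118.4273       118.4273
  2       125.00       112.2002       224.4004
  3       125.00       106.3005       318.9015
  4    50,125.00    40,385.1253   161,540.5013
  Σ                 40,722.0533   162,202.2305
P = 40,722.0533; D_Mac = 3.98315 half-year periods = 1.99158 yrs; D_mod = 1.88686 yrs.
DV01 ≈ 1.88686 × 40,722.0533 × 0.0001 = 7.683668.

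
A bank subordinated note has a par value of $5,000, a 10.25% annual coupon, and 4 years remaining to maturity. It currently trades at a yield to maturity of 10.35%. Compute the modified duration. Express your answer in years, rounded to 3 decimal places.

3.149 years

Periodic yield y = 0.1035. First find Macaulay duration:
  t   CF        PV=CF/(1+0.1035)^t    t·PV
  1       512.50       464.4314       464.4314
  2       512.50       420.8712       841.7424
  3       512.50       381.3966     1,144.1899
  4     5,512.50     3,717.5708    14,870.2833
  Σ                  4,984.2700    17,320.6470
P = 4,984.2700; Macaulay duration = 17,320.6470 / 4,984.2700 = 3.47506 years.
Modified duration = D_Mac / (1 + y) = 3.47506 / 1.1035 = 3.14913 years.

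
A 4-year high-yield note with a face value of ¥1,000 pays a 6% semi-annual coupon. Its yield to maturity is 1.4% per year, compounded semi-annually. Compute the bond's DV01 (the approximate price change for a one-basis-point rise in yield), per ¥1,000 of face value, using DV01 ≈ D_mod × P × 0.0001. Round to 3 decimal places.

¥0.427

Periodic yield y = 0.007.
  t   CF        PV=CF/(1+0.007)^t    t·PV
  1        30.00        29.7915        29.7915
  2        30.00        29.5844        59.1687
  3        30.00        29.3787        88.1362
  4        30.00        29.1745       116.6980
  5        30.00        28.9717       144.8585
  6        30.00        28.7703       172.6218
  7        30.00        28.5703       199.9922
  8     1,030.00       974.0953     7,792.7626
  Σ                  1,178.3367     8,604.0294
P = 1,178.3367; D_Mac = 7.30184 half-year periods = 3.65092 yrs; D_mod = 3.62554 yrs.
DV01 ≈ 3.62554 × 1,178.3367 × 0.0001 = 0.427211.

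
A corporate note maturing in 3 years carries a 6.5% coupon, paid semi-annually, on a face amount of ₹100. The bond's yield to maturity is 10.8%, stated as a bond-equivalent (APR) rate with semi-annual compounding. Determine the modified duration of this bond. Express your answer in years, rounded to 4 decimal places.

Periodic yield y = 0.054. First find Macaulay duration:
  t   CF        PV=CF/(1+0.054)^t    t·PV
  1         3.25         3.0835         3.0835
  2         3.25         2.9255         5.8510
  3         3.25         2.7756         8.3269
  4         3.25         2.6334        10.5337
  5         3.25         2.4985        12.4925
  6       103.25        75.3089       451.8535
  Σ                     89.2255       492.1411
P = 89.2255; Macaulay duration = 492.1411 / 89.2255 = 5.51570 half-year periods = 2.75785 years.
Modified duration = D_Mac / (1 + y) = 2.75785 / 1.054 = 2.61656 years.

2.6166 years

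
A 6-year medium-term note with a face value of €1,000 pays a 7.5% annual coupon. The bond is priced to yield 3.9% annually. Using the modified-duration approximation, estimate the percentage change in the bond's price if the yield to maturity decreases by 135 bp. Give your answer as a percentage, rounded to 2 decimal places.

+6.67%

Periodic yield y = 0.039. Modified duration first:
  t   CF        PV=CF/(1+0.039)^t    t·PV
  1        75.00        72.1848        72.1848
  2        75.00        69.4753       138.9505
  3        75.00        66.8674       200.6023
  4        75.00        64.3575       257.4299
  5        75.00        61.9418       309.7088
  6     1,075.00       854.5061     5,127.0367
  Σ                  1,189.3328     6,105.9131
P = 1,189.3328; D_Mac = 5.13390 yrs; D_mod = 5.13390/(1+0.039) = 4.94119 yrs.
ΔP/P ≈ -D_mod · Δy = -4.94119 × (-0.0135) = +0.066706 = +6.6706%.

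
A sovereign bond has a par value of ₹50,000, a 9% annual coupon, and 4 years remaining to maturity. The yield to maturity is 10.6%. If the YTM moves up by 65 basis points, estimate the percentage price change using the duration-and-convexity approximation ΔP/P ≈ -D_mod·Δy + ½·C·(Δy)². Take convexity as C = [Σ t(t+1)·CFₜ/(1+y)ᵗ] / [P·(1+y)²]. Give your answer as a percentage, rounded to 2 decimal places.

With y = 0.106:
  t   CF        PV=CF/(1+0.106)^t    t·PV        t(t+1)·PV
  1     4,500.00     4,068.7161     4,068.7161       8,137.4322
  2     4,500.00     3,678.7668     7,357.5336      22,072.6009
  3     4,500.00     3,326.1906     9,978.5718      39,914.2873
  4    54,500.00    36,423.0235   145,692.0941     728,460.4706
  Σ                 47,496.6970   167,096.9157     798,584.7910
P = 47,496.6970; D_Mac = 3.51807 yrs; D_mod = 3.18090 yrs; C = 13.74508.
Duration effect: -3.18090 × (+0.0065) = -0.020676
Convexity effect: 0.5 × 13.74508 × (0.0065)² = +0.0002904
ΔP/P ≈ -0.020676 + 0.0002904 = -0.020385 = -2.0385%.

-2.04%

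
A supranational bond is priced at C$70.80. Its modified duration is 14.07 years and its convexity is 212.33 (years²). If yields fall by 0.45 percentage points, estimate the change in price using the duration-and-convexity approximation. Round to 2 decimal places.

Duration effect: -D_mod·Δy = -14.07 × (-0.0045) = +0.063315
Convexity effect: ½·C·(Δy)² = 0.5 × 212.33 × (-0.0045)² = +0.00214984125
ΔP/P ≈ +0.063315 + 0.00214984125 = +0.06546484125
ΔP ≈ 70.80 × (+0.06546484125) = +4.6349107605.

+C$4.63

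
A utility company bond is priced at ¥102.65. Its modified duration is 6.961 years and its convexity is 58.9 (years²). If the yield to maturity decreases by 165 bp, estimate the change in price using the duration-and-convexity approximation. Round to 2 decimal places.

+¥12.61

Duration effect: -D_mod·Δy = -6.961 × (-0.0165) = +0.1148565
Convexity effect: ½·C·(Δy)² = 0.5 × 58.9 × (-0.0165)² = +0.0080177625
ΔP/P ≈ +0.1148565 + 0.0080177625 = +0.1228742625
ΔP ≈ 102.65 × (+0.1228742625) = +12.613043045625.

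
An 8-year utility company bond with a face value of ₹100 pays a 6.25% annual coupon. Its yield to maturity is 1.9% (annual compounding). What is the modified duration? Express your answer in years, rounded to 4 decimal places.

6.6206 years

Periodic yield y = 0.019. First find Macaulay duration:
  t   CF        PV=CF/(1+0.019)^t    t·PV
  1         6.25         6.1335         6.1335
  2         6.25         6.0191        12.0382
  3         6.25         5.9069        17.7206
  4         6.25         5.7967        23.1869
  5         6.25         5.6886        28.4432
  6         6.25         5.5826        33.4955
  7         6.25         5.4785        38.3494
  8       106.25        91.3977       731.1819
  Σ                    132.0036       890.5493
P = 132.0036; Macaulay duration = 890.5493 / 132.0036 = 6.74640 years.
Modified duration = D_Mac / (1 + y) = 6.74640 / 1.019 = 6.62061 years.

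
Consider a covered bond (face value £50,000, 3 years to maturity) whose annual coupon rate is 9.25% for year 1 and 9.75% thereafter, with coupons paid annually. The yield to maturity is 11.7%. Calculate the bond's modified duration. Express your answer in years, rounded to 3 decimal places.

Periodic yield y = 0.117. First find Macaulay duration:
  t   CF        PV=CF/(1+0.117)^t    t·PV
  1     4,625.00     4,140.5551     4,140.5551
  2     4,875.00     3,907.2237     7,814.4474
  3    54,875.00    39,374.4966   118,123.4897
  Σ                 47,422.2753   130,078.4921
P = 47,422.2753; Macaulay duration = 130,078.4921 / 47,422.2753 = 2.74298 years.
Modified duration = D_Mac / (1 + y) = 2.74298 / 1.117 = 2.45567 years.

2.456 years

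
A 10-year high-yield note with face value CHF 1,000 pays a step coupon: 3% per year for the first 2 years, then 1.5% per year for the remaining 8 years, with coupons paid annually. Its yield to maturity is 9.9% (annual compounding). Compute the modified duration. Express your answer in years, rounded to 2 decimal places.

Periodic yield y = 0.099. First find Macaulay duration:
  t   CF        PV=CF/(1+0.099)^t    t·PV
  1        30.00        27.2975        27.2975
  2        30.00        24.8385        49.6771
  3        15.00        11.3005        33.9015
  4        15.00        10.2825        41.1302
  5        15.00         9.3563        46.7814
  6        15.00         8.5134        51.0806
  7        15.00         7.7465        54.2257
  8        15.00         7.0487        56.3897
  9        15.00         6.4137        57.7237
  10    1,015.00       394.9018     3,949.0180
  Σ                    507.6996     4,367.2255
P = 507.6996; Macaulay duration = 4,367.2255 / 507.6996 = 8.60199 years.
Modified duration = D_Mac / (1 + y) = 8.60199 / 1.099 = 7.82710 years.

7.83 years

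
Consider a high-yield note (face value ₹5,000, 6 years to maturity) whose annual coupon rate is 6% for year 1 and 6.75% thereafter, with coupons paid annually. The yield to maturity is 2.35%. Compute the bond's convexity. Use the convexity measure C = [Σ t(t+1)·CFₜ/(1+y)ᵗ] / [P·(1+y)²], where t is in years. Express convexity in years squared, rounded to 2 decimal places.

33.43

With y = 0.0235:
  t   CF        PV=CF/(1+0.0235)^t    t·PV        t(t+1)·PV
  1       300.00       293.1119       293.1119         586.2237
  2       337.50       322.1796       644.3593       1,933.0778
  3       337.50       314.7823       944.3468       3,777.3870
  4       337.50       307.5547     1,230.2189       6,151.0943
  5       337.50       300.4931     1,502.4656       9,014.7938
  6     5,337.50     4,643.1296    27,858.7776     195,011.4432
  Σ                  6,181.2512    32,473.2800     216,474.0199
P = 6,181.2512.
Convexity = Σ t(t+1)·PV / [P·(1+y)²] = 216,474.0199 / (6,181.2512 × 1.047552) = 33.43133.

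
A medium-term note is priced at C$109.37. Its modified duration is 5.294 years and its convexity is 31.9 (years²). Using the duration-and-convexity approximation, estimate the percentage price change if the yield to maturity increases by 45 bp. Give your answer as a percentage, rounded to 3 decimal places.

-2.350%

Duration effect: -D_mod·Δy = -5.294 × (+0.0045) = -0.023823
Convexity effect: ½·C·(Δy)² = 0.5 × 31.9 × (0.0045)² = +0.0003229875
ΔP/P ≈ -0.023823 + 0.0003229875 = -0.0235000125
= -2.35000125%.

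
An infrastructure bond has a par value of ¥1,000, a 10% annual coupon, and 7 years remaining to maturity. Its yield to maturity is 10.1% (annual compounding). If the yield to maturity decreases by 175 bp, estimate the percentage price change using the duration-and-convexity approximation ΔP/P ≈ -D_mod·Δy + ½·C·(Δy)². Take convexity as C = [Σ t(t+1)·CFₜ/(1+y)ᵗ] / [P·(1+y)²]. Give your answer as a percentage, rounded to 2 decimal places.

+8.99%

With y = 0.101:
  t   CF        PV=CF/(1+0.101)^t    t·PV        t(t+1)·PV
  1       100.00        90.8265        90.8265         181.6530
  2       100.00        82.4946       164.9891         494.9674
  3       100.00        74.9269       224.7808         899.1234
  4       100.00        68.0535       272.2142       1,361.0708
  5       100.00        61.8107       309.0533       1,854.3199
  6       100.00        56.1405       336.8429       2,357.9000
  7     1,100.00       560.8948     3,926.2639      31,410.1116
  Σ                    995.1476     5,324.9708      38,559.1461
P = 995.1476; D_Mac = 5.35094 yrs; D_mod = 4.86007 yrs; C = 31.96431.
Duration effect: -4.86007 × (-0.0175) = +0.085051
Convexity effect: 0.5 × 31.96431 × (-0.0175)² = +0.0048945
ΔP/P ≈ +0.085051 + 0.0048945 = +0.089946 = +8.9946%.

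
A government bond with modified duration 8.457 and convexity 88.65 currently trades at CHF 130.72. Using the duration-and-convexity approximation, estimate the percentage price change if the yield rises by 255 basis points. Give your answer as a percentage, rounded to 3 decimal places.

-18.683%

Duration effect: -D_mod·Δy = -8.457 × (+0.0255) = -0.2156535
Convexity effect: ½·C·(Δy)² = 0.5 × 88.65 × (0.0255)² = +0.02882233125
ΔP/P ≈ -0.2156535 + 0.02882233125 = -0.18683116875
= -18.683116875%.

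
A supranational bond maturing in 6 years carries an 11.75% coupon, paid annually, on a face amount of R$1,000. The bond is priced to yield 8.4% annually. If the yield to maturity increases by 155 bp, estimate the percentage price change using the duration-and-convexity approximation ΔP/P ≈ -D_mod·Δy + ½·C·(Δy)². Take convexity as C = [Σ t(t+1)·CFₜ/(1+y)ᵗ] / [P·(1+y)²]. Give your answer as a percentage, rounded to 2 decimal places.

With y = 0.084:
  t   CF        PV=CF/(1+0.084)^t    t·PV        t(t+1)·PV
  1       117.50       108.3948       108.3948         216.7897
  2       117.50        99.9952       199.9905         599.9714
  3       117.50        92.2465       276.7396       1,106.9583
  4       117.50        85.0983       340.3931       1,701.9654
  5       117.50        78.5039       392.5197       2,355.1182
  6     1,117.50       688.7662     4,132.5973      28,928.1812
  Σ                  1,153.0050     5,450.6350      34,908.9842
P = 1,153.0050; D_Mac = 4.72733 yrs; D_mod = 4.36101 yrs; C = 25.76603.
Duration effect: -4.36101 × (+0.0155) = -0.067596
Convexity effect: 0.5 × 25.76603 × (0.0155)² = +0.0030951
ΔP/P ≈ -0.067596 + 0.0030951 = -0.064500 = -6.4500%.

-6.45%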